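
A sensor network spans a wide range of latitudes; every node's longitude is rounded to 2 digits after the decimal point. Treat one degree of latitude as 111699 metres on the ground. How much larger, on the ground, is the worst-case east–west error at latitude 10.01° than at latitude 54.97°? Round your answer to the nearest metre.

229 metres

Rounding to 2 decimal places leaves the longitude within ±0.005° of the true value.
At 10.01°: 0.005° × 111699 × cos 10.01° = 0.005 × 111699 × 0.9848 ≈ 549.99 m.
At 54.97°: 0.005° × 111699 × cos 54.97° = 0.005 × 111699 × 0.5740 ≈ 320.58 m.
Difference: 549.99 − 320.58 = 229.41 m.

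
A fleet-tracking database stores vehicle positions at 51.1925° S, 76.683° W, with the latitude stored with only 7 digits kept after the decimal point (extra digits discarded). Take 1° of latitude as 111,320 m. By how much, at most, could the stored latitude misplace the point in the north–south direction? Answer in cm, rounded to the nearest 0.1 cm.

1.1 cm

Truncating at 7 decimal places can drop up to a full unit in the last place, so the latitude may be off by as much as 1e-07°.
So the N–S error is at most 1e-07 × 111320 = 0.011132 m.
That is 0.011132 m = 1.1132 cm.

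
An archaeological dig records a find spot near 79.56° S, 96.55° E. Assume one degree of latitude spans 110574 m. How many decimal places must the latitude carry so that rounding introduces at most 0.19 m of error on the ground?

One degree of latitude covers 110574 m.
N decimal places → at most half a unit in the last place, 0.5 × 10⁻ᴺ° = 110574/2 × 10⁻ᴺ m.
Setting 55287 × 10⁻ᴺ ≤ 0.19 gives 10ᴺ ≥ 2.91e+05, i.e. N ≥ 5.46.
At 5 places the error can reach 0.553 m, but 6 places keeps it to 0.0553 m.

6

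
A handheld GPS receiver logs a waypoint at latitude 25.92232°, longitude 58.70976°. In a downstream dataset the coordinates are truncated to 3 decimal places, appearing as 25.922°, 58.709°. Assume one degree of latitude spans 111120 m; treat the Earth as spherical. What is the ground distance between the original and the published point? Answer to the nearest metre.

The latitude changed by +0.00032° and the longitude by +0.00076°.
North–south shift: 0.00032 × 111120 = 35.5584 m.
E–W at 25.922°: 0.00076° × 111120 × cos 25.922° = 0.00076 × 111120 × 0.8994 ≈ 75.9546 m.
Combined displacement = (35.5584² + 75.9546²)^½ ≈ 83.8659 m.

84 metres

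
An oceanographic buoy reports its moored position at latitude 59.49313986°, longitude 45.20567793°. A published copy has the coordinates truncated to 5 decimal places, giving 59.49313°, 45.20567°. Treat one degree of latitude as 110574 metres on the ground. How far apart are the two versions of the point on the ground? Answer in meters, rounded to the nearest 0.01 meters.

Δlat = 59.49313986 − 59.49313 = +0.00000986°; Δlon = 45.20567793 − 45.20567 = +0.00000793°.
North–south shift: 0.00000986 × 110574 = 1.09026 m.
E–W at 59.4931°: 0.00000793° × 110574 × cos 59.4931° = 0.00000793 × 110574 × 0.5076 ≈ 0.445127 m.
Hypotenuse of the two orthogonal shifts: √(1.09026² + 0.445127²) = 1.17763 m.

1.18 meters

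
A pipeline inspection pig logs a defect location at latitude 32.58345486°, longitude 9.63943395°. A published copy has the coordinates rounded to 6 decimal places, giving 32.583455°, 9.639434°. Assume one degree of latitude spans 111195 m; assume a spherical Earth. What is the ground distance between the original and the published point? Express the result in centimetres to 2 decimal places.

1.63 centimetres

Δlat = 32.58345486 − 32.583455 = -0.00000014°; Δlon = 9.63943395 − 9.639434 = -0.00000005°.
N–S: -0.00000014° × 111195 m/° = -0.0155673 m.
East–west at this latitude: -0.00000005° × 111195 × cos 32.5835° ≈ -0.00000005 × 93693.8 = -0.00468469 m.
Distance: √(0.0155673² + 0.00468469²) ≈ 0.0162569 m.
That is 0.0162569 m = 1.6257 cm.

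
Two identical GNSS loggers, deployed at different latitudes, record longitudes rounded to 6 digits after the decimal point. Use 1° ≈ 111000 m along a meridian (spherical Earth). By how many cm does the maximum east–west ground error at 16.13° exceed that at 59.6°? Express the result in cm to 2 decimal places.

Rounding to 6 decimal places leaves the longitude within ±5e-07° of the true value.
Error at 16.13° = 5e-07° × 111000 × cos 16.13° ≈ 0.0555 × 0.9606 = 0.053315 m.
Error at 59.6° = 5e-07° × 111000 × cos 59.6° ≈ 0.0555 × 0.5060 = 0.028085 m.
So the lower-latitude error exceeds the higher by 0.053315 − 0.028085 = 0.02523 m.
That is 0.0252303 m = 2.523 cm.

2.52 cm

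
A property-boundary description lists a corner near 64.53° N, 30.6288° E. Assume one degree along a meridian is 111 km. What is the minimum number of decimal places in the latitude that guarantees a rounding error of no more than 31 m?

One degree of latitude covers 111000 m.
N decimal places → at most half a unit in the last place, 0.5 × 10⁻ᴺ° = 111000/2 × 10⁻ᴺ m.
Need 0.5 × 111000 × 10⁻ᴺ ≤ 31 → 10⁻ᴺ ≤ 5.586e-04, so N ≥ 3.25.
At 3 places the error can reach 55.5 m, but 4 places keeps it to 5.55 m.

4 decimal places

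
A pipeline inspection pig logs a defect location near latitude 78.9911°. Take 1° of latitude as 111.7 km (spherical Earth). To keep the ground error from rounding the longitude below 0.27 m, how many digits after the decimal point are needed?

5 decimal places

At 78.9911° one degree of longitude covers 111700 × cos 78.9911° ≈ 111700 × 0.1910 ≈ 21330.4 m.
N decimal places → at most half a unit in the last place, 0.5 × 10⁻ᴺ° = 21330.4/2 × 10⁻ᴺ m.
Setting 10665.2 × 10⁻ᴺ ≤ 0.27 gives 10ᴺ ≥ 3.95e+04, i.e. N ≥ 4.60.
So 5 decimal places suffice (0.107 m); 4 would allow up to 1.07 m.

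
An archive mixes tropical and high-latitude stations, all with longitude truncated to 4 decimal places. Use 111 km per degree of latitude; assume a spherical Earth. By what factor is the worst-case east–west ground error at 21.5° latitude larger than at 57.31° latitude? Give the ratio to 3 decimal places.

1.723

Truncating at 4 decimal places can drop up to a full unit in the last place, so the longitude may be off by as much as 0.0001°.
At 21.5°: 0.0001° × 111000 × cos 21.5° = 0.0001 × 111000 × 0.9304 ≈ 10.328 m.
Error at 57.31° = 0.0001° × 111000 × cos 57.31° ≈ 11.1 × 0.5401 = 5.995 m.
The ratio reduces to cos 21.5° / cos 57.31° = 0.9304/0.5401 ≈ 1.7227.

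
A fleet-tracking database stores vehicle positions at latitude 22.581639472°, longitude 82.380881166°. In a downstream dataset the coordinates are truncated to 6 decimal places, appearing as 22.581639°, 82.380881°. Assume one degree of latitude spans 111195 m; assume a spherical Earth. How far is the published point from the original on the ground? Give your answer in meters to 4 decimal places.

Δlat = 22.581639472 − 22.581639 = +0.000000472°; Δlon = 82.380881166 − 82.380881 = +0.000000166°.
North–south shift: 0.000000472 × 111195 = 0.052484 m.
E–W at 22.5816°: 0.000000166° × 111195 × cos 22.5816° = 0.000000166 × 111195 × 0.9233 ≈ 0.0170432 m.
Distance: √(0.052484² + 0.0170432²) ≈ 0.0551819 m.

0.0552 meters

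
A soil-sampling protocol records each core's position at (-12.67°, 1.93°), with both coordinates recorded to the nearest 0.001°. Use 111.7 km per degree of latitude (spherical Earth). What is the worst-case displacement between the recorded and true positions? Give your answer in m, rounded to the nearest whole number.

Rounding to 3 decimal places leaves each coordinate within ±0.0005° of the true value.
Latitude error → 0.0005 × 111700 = 55.85 m along the meridian.
Longitude error → 0.0005 × 111700 × cos 12.67° = 0.0005 × 111700 × 0.9756 ≈ 54.49 m.
The two errors are perpendicular, so the maximum displacement is √(55.85² + 54.49²) ≈ 78.0281 m.

78 m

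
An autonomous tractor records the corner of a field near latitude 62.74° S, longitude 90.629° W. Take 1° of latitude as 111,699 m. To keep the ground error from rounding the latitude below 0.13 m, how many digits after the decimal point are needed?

One degree of latitude covers 111699 m.
N decimal places → at most half a unit in the last place, 0.5 × 10⁻ᴺ° = 111699/2 × 10⁻ᴺ m.
Setting 55849.5 × 10⁻ᴺ ≤ 0.13 gives 10ᴺ ≥ 4.296e+05, i.e. N ≥ 5.63.
At 5 places the error can reach 0.558 m, but 6 places keeps it to 0.0558 m.

6 decimal places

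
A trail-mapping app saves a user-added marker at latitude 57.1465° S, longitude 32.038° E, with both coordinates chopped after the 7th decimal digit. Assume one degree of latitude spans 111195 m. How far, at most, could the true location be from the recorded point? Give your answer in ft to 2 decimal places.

Truncating at 7 decimal places can drop up to a full unit in the last place, so each coordinate may be off by as much as 1e-07°.
Latitude error → 1e-07 × 111195 = 0.0111195 m along the meridian.
E–W at 57.1465°: 1e-07° × 111195 × cos 57.1465° = 1e-07 × 111195 × 0.5425 ≈ 0.00603225 m.
Worst case both components are at the extreme and orthogonal: √(0.0111195² + 0.00603225²) ≈ 0.0126503 m.
Converting: 0.0126503 m × 3.2808 ft/m ≈ 0.041504 ft.

0.04 ft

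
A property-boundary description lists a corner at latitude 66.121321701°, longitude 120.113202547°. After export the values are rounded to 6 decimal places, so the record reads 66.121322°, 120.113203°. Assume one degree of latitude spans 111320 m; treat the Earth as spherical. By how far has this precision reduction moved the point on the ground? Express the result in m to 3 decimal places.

Δlat = 66.121321701 − 66.121322 = -0.000000299°; Δlon = 120.113202547 − 120.113203 = -0.000000453°.
North–south shift: -0.000000299 × 111320 = -0.0332847 m.
E–W at 66.1213°: -0.000000453° × 111320 × cos 66.1213° = -0.000000453 × 111320 × 0.4048 ≈ -0.0204133 m.
Distance: √(0.0332847² + 0.0204133²) ≈ 0.0390458 m.

0.039 m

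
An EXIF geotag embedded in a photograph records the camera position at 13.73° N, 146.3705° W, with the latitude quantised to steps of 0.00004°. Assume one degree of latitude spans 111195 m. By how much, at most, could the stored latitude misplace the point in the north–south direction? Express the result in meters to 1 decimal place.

With a 0.00004° grid the true value lies within half a step, ±0.00004°/2 = ±2e-05°, of the stored one.
So the N–S error is at most 2e-05 × 111195 = 2.2239 m.

2.2 meters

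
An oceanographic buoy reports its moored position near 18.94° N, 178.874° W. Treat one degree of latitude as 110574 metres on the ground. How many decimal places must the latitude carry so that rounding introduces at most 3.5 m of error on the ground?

5

One degree of latitude covers 110574 m.
N decimal places → at most half a unit in the last place, 0.5 × 10⁻ᴺ° = 110574/2 × 10⁻ᴺ m.
Setting 55287 × 10⁻ᴺ ≤ 3.5 gives 10ᴺ ≥ 1.58e+04, i.e. N ≥ 4.20.
N = 4 would give 5.53 m (too coarse); N = 5 gives 0.553 m ≤ 3.5 m.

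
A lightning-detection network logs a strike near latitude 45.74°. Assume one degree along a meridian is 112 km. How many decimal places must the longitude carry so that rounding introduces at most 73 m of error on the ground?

At 45.74° one degree of longitude covers 112000 × cos 45.74° ≈ 112000 × 0.6979 ≈ 78166.5 m.
With N decimal places the half-ulp bound is 0.5·10⁻ᴺ°, or 0.5·10⁻ᴺ × 78166.5 m on the ground.
Setting 39083.3 × 10⁻ᴺ ≤ 73 gives 10ᴺ ≥ 535.4, i.e. N ≥ 2.73.
N = 2 would give 391 m (too coarse); N = 3 gives 39.1 m ≤ 73 m.

3 decimal places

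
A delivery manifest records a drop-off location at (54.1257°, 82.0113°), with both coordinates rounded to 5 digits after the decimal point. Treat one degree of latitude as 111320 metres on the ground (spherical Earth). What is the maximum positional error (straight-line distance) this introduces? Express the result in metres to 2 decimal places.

Rounding to 5 decimal places leaves each coordinate within ±5e-06° of the true value.
N–S: 5e-06° × 111320 m/° = 0.5566 m.
East–west component at 54.1257°: 5e-06° × 111320 × cos 54.1257° ≈ 5e-06 × 65234.5 ≈ 0.326173 m.
Combining orthogonally: (0.5566² + 0.326173²)^½ ≈ 0.64513 m.

0.65 metres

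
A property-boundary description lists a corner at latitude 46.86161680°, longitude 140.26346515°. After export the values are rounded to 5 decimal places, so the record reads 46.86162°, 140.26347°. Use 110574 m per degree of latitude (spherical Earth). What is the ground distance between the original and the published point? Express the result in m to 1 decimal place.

0.5 m

Δlat = 46.86161680 − 46.86162 = -0.00000320°; Δlon = 140.26346515 − 140.26347 = -0.00000485°.
North–south shift: -0.00000320 × 110574 = -0.353837 m.
E–W at 46.8616°: -0.00000485° × 110574 × cos 46.8616° = -0.00000485 × 110574 × 0.6838 ≈ -0.366691 m.
Hypotenuse of the two orthogonal shifts: √(0.353837² + 0.366691²) = 0.509571 m.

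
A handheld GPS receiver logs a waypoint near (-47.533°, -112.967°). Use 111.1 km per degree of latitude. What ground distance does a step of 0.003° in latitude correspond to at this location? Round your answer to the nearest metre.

Along a meridian 0.003° is 0.003 × 111100 = 333.3 m.

333 metres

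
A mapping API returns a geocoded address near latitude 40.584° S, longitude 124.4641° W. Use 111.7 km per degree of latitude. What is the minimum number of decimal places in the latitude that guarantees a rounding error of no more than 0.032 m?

7

One degree of latitude covers 111700 m.
Rounding to N decimal places gives at most 0.5 × 10⁻ᴺ degrees of error, i.e. 0.5 × 10⁻ᴺ × 111700 m.
Need 0.5 × 111700 × 10⁻ᴺ ≤ 0.032 → 10⁻ᴺ ≤ 5.730e-07, so N ≥ 6.24.
N = 6 would give 0.0558 m (too coarse); N = 7 gives 0.00558 m ≤ 0.032 m.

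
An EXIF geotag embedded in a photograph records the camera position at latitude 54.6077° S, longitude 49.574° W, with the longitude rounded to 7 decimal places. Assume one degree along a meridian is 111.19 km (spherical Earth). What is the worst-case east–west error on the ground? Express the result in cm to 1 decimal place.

Rounding to 7 decimal places leaves the longitude within ±5e-08° of the true value.
At latitude 54.6077° a degree of longitude spans 111190 m × cos 54.6077° = 111190 × 0.5792 ≈ 64398.1 m.
East–west error: 5e-08° × 64398.1 m/° ≈ 0.0032199 m.
That is 0.0032199 m = 0.32199 cm.

0.3 cm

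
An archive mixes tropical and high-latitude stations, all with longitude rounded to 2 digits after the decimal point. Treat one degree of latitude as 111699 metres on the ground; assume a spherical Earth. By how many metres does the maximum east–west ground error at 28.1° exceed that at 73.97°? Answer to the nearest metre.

338 metres

Rounding to 2 decimal places leaves the longitude within ±0.005° of the true value.
At 28.1°: 0.005° × 111699 × cos 28.1° = 0.005 × 111699 × 0.8821 ≈ 492.66 m.
At 73.97°: 0.005° × 111699 × cos 73.97° = 0.005 × 111699 × 0.2761 ≈ 154.22 m.
Difference: 492.66 − 154.22 = 338.44 m.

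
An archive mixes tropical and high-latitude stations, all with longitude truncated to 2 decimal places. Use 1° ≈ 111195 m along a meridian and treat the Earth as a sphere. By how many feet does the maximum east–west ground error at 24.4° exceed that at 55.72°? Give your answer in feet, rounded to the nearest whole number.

Truncating at 2 decimal places can drop up to a full unit in the last place, so the longitude may be off by as much as 0.01°.
At 24.4°: 0.01° × 111195 × cos 24.4° = 0.01 × 111195 × 0.9107 ≈ 1012.6 m.
Error at 55.72° = 0.01° × 111195 × cos 55.72° ≈ 1112 × 0.5632 = 626.29 m.
Difference: 1012.6 − 626.29 = 386.34 m.
Converting: 386.343 m × 3.2808 ft/m ≈ 1267.5 ft.

1268 feet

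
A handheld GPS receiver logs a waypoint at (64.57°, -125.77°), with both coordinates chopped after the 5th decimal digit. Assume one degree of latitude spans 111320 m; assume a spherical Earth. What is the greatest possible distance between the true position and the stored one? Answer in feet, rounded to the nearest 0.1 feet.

Truncating at 5 decimal places can drop up to a full unit in the last place, so each coordinate may be off by as much as 1e-05°.
N–S: 1e-05° × 111320 m/° = 1.1132 m.
East–west component at 64.57°: 1e-05° × 111320 × cos 64.57° ≈ 1e-05 × 47801.7 ≈ 0.478017 m.
The two errors are perpendicular, so the maximum displacement is √(1.1132² + 0.478017²) ≈ 1.21149 m.
In feet: 1.21149 m ÷ 0.3048 ≈ 3.9747 ft.

4.0 feet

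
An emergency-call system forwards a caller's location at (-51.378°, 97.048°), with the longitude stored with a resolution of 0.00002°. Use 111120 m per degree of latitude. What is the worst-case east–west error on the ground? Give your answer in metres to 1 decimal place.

With a 0.00002° grid the true value lies within half a step, ±0.00002°/2 = ±1e-05°, of the stored one.
One degree of longitude at 51.378° is 111120 × cos 51.378° ≈ 111120 × 0.6242 = 69358.8 m.
So at most 1e-05° × 69358.8 ≈ 0.693588 m east–west.

0.7 metres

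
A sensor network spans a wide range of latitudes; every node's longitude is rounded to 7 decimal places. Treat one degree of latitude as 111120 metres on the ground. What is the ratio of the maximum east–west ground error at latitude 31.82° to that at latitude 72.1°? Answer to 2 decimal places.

2.76

Rounding to 7 decimal places leaves the longitude within ±5e-08° of the true value.
At 31.82°: 5e-08° × 111120 × cos 31.82° = 5e-08 × 111120 × 0.8497 ≈ 0.004721 m.
Error at 72.1° = 5e-08° × 111120 × cos 72.1° ≈ 0.005556 × 0.3074 = 0.0017077 m.
Ratio: 0.004721 / 0.0017077 = cos 31.82° / cos 72.1° ≈ 2.7646.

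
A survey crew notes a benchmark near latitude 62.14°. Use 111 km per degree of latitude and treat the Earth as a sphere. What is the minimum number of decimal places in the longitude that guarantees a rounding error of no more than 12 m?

4

At 62.14° one degree of longitude covers 111000 × cos 62.14° ≈ 111000 × 0.4673 ≈ 51871.7 m.
Rounding to N decimal places gives at most 0.5 × 10⁻ᴺ degrees of error, i.e. 0.5 × 10⁻ᴺ × 51871.7 m.
Setting 25935.9 × 10⁻ᴺ ≤ 12 gives 10ᴺ ≥ 2161, i.e. N ≥ 3.33.
At 3 places the error can reach 25.9 m, but 4 places keeps it to 2.59 m.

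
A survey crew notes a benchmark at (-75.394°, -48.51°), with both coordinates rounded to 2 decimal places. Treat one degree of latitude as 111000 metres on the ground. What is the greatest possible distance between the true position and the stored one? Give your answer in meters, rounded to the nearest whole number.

Rounding to 2 decimal places leaves each coordinate within ±0.005° of the true value.
Latitude error → 0.005 × 111000 = 555 m along the meridian.
East–west component at 75.394°: 0.005° × 111000 × cos 75.394° ≈ 0.005 × 27990.9 ≈ 139.955 m.
The two errors are perpendicular, so the maximum displacement is √(555² + 139.955²) ≈ 572.374 m.

572 meters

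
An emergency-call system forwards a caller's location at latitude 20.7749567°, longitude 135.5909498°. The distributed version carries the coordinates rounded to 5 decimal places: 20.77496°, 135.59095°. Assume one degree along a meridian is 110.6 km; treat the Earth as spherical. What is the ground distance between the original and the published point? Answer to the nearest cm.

Δlat = 20.7749567 − 20.77496 = -0.0000033°; Δlon = 135.5909498 − 135.59095 = -0.0000002°.
N–S: -0.0000033° × 110600 m/° = -0.36498 m.
E–W at 20.775°: -0.0000002° × 110600 × cos 20.775° = -0.0000002 × 110600 × 0.9350 ≈ -0.0206818 m.
Distance: √(0.36498² + 0.0206818²) ≈ 0.365566 m.
That is 0.365566 m = 36.557 cm.

37 cm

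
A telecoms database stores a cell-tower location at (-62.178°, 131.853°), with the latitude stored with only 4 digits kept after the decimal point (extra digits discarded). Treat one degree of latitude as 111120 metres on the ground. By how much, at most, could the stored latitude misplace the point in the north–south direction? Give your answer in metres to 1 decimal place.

11.1 metres

Truncating at 4 decimal places can drop up to a full unit in the last place, so the latitude may be off by as much as 0.0001°.
North–south distance: 0.0001° × 111120 m/° = 11.112 m.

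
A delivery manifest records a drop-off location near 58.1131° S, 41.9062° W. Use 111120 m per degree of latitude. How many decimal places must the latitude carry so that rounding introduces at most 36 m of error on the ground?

4 decimal places

One degree of latitude covers 111120 m.
Rounding to N decimal places gives at most 0.5 × 10⁻ᴺ degrees of error, i.e. 0.5 × 10⁻ᴺ × 111120 m.
Setting 55560 × 10⁻ᴺ ≤ 36 gives 10ᴺ ≥ 1543, i.e. N ≥ 3.19.
So 4 decimal places suffice (5.56 m); 3 would allow up to 55.6 m.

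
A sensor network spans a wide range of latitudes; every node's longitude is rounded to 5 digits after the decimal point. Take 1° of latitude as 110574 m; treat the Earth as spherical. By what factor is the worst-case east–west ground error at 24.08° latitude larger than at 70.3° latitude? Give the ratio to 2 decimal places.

2.71

Rounding to 5 decimal places leaves the longitude within ±5e-06° of the true value.
At 24.08°: 5e-06° × 110574 × cos 24.08° = 5e-06 × 110574 × 0.9130 ≈ 0.50476 m.
At 70.3°: 5e-06° × 110574 × cos 70.3° = 5e-06 × 110574 × 0.3371 ≈ 0.18637 m.
The ratio reduces to cos 24.08° / cos 70.3° = 0.9130/0.3371 ≈ 2.7084.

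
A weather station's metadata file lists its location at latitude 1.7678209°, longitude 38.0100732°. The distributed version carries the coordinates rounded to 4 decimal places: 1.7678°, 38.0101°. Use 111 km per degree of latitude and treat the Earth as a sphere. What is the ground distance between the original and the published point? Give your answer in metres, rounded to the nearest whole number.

The latitude changed by +0.0000209° and the longitude by -0.0000268°.
North–south shift: 0.0000209 × 111000 = 2.3199 m.
E–W at 1.7678°: -0.0000268° × 111000 × cos 1.7678° = -0.0000268 × 111000 × 0.9995 ≈ -2.97338 m.
Combined displacement = (2.3199² + 2.97338²)^½ ≈ 3.77133 m.

4 metres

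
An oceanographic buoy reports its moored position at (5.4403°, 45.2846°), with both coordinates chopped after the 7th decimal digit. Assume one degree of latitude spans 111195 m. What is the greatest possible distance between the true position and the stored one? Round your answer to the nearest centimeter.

Truncating at 7 decimal places can drop up to a full unit in the last place, so each coordinate may be off by as much as 1e-07°.
Latitude error → 1e-07 × 111195 = 0.0111195 m along the meridian.
Longitude error → 1e-07 × 111195 × cos 5.4403° = 1e-07 × 111195 × 0.9955 ≈ 0.0110694 m.
The two errors are perpendicular, so the maximum displacement is √(0.0111195² + 0.0110694²) ≈ 0.01569 m.
That is 0.01569 m = 1.569 cm.

2 centimeters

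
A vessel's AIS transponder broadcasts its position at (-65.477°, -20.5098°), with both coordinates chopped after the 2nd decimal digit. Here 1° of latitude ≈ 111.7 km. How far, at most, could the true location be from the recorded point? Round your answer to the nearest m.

Truncating at 2 decimal places can drop up to a full unit in the last place, so each coordinate may be off by as much as 0.01°.
Latitude error → 0.01 × 111700 = 1117 m along the meridian.
Longitude error → 0.01 × 111700 × cos 65.477° = 0.01 × 111700 × 0.4151 ≈ 463.62 m.
Worst case both components are at the extreme and orthogonal: √(1117² + 463.62²) ≈ 1209.39 m.

1209 m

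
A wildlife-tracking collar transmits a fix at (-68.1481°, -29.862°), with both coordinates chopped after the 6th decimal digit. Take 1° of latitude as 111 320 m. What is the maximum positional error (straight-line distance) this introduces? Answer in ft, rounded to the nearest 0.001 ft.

Truncating at 6 decimal places can drop up to a full unit in the last place, so each coordinate may be off by as much as 1e-06°.
Latitude error → 1e-06 × 111320 = 0.11132 m along the meridian.
East–west component at 68.1481°: 1e-06° × 111320 × cos 68.1481° ≈ 1e-06 × 41434.3 ≈ 0.0414343 m.
The two errors are perpendicular, so the maximum displacement is √(0.11132² + 0.0414343²) ≈ 0.118781 m.
In feet: 0.118781 m ÷ 0.3048 ≈ 0.3897 ft.

0.390 ft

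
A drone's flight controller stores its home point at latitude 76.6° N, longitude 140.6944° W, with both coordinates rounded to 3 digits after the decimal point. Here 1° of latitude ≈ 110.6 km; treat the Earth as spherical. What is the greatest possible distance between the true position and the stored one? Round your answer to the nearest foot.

Rounding to 3 decimal places leaves each coordinate within ±0.0005° of the true value.
N–S: 0.0005° × 110600 m/° = 55.3 m.
E–W at 76.6°: 0.0005° × 110600 × cos 76.6° = 0.0005 × 110600 × 0.2317 ≈ 12.8157 m.
Worst case both components are at the extreme and orthogonal: √(55.3² + 12.8157²) ≈ 56.7656 m.
Converting: 56.7656 m × 3.2808 ft/m ≈ 186.24 ft.

186 feet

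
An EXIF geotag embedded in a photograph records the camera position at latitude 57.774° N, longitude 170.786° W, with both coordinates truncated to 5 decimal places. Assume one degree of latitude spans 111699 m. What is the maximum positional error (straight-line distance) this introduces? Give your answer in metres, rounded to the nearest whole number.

1 metres

Truncating at 5 decimal places can drop up to a full unit in the last place, so each coordinate may be off by as much as 1e-05°.
Latitude error → 1e-05 × 111699 = 1.11699 m along the meridian.
E–W at 57.774°: 1e-05° × 111699 × cos 57.774° = 1e-05 × 111699 × 0.5333 ≈ 0.595646 m.
Combining orthogonally: (1.11699² + 0.595646²)^½ ≈ 1.26588 m.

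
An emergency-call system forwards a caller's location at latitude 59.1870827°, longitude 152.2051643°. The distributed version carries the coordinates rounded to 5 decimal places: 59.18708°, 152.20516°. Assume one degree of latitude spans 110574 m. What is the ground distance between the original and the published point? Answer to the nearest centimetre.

The latitude changed by +0.0000027° and the longitude by +0.0000043°.
North–south shift: 0.0000027 × 110574 = 0.29855 m.
East–west at this latitude: 0.0000043° × 110574 × cos 59.1871° ≈ 0.0000043 × 56640 = 0.243552 m.
Combined displacement = (0.29855² + 0.243552²)^½ ≈ 0.385292 m.
That is 0.385292 m = 38.529 cm.

39 centimetres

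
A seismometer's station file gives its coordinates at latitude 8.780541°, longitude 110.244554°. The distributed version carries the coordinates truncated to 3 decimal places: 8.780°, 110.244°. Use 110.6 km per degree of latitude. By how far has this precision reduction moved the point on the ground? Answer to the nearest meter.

85 meters

The latitude changed by +0.000541° and the longitude by +0.000554°.
North–south shift: 0.000541 × 110600 = 59.8346 m.
E–W at 8.78°: 0.000554° × 110600 × cos 8.78° = 0.000554 × 110600 × 0.9883 ≈ 60.5544 m.
Distance: √(59.8346² + 60.5544²) ≈ 85.1294 m.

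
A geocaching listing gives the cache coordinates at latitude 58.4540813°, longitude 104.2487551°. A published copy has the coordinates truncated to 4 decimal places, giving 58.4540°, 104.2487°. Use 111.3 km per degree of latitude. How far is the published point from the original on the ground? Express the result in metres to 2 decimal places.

The latitude changed by +0.0000813° and the longitude by +0.0000551°.
N–S: 0.0000813° × 111300 m/° = 9.04869 m.
East–west at this latitude: 0.0000551° × 111300 × cos 58.454° ≈ 0.0000551 × 58230.3 = 3.20849 m.
Distance: √(9.04869² + 3.20849²) ≈ 9.60069 m.

9.60 metres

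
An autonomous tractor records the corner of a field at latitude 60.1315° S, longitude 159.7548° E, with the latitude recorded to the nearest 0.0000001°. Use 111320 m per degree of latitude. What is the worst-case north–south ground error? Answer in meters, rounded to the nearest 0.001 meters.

Rounding to 7 decimal places leaves the latitude within ±5e-08° of the true value.
Along the meridian that is 5e-08° × 111320 m/° = 0.005566 m.

0.006 meters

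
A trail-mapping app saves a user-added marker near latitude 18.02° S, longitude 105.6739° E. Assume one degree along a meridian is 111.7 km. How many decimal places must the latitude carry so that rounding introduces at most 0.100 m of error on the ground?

6 decimal places

One degree of latitude covers 111700 m.
N decimal places → at most half a unit in the last place, 0.5 × 10⁻ᴺ° = 111700/2 × 10⁻ᴺ m.
Need 0.5 × 111700 × 10⁻ᴺ ≤ 0.100 → 10⁻ᴺ ≤ 1.791e-06, so N ≥ 5.75.
So 6 decimal places suffice (0.0558 m); 5 would allow up to 0.558 m.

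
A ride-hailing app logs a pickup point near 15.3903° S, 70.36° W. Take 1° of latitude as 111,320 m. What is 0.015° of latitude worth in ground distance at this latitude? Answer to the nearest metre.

1670 metres

0.015° × 111320 m/° = 1669.8 m.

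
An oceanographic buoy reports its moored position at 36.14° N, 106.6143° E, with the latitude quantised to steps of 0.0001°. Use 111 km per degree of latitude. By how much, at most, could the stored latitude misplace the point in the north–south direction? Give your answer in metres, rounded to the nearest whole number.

6 metres

With a 0.0001° grid the true value lies within half a step, ±0.0001°/2 = ±5e-05°, of the stored one.
So the N–S error is at most 5e-05 × 111000 = 5.55 m.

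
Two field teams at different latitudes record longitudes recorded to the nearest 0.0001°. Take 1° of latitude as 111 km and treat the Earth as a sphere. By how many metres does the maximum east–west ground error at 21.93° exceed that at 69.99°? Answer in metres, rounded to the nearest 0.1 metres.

3.2 metres

Rounding to 4 decimal places leaves the longitude within ±5e-05° of the true value.
At 21.93°: 5e-05° × 111000 × cos 21.93° = 5e-05 × 111000 × 0.9276 ≈ 5.1484 m.
Error at 69.99° = 5e-05° × 111000 × cos 69.99° ≈ 5.55 × 0.3422 = 1.8991 m.
Difference: 5.1484 − 1.8991 = 3.2493 m.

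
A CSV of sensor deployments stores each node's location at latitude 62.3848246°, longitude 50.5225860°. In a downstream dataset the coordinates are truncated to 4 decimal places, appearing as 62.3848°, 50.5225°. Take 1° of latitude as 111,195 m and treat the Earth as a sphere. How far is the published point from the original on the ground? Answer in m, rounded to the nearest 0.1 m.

The latitude changed by +0.0000246° and the longitude by +0.0000860°.
N–S: 0.0000246° × 111195 m/° = 2.7354 m.
East–west at this latitude: 0.0000860° × 111195 × cos 62.3848° ≈ 0.0000860 × 51542.3 = 4.43264 m.
Combined displacement = (2.7354² + 4.43264²)^½ ≈ 5.20871 m.

5.2 m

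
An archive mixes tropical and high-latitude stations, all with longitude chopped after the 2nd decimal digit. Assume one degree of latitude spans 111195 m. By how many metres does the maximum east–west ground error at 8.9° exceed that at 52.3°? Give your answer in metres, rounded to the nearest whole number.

Truncating at 2 decimal places can drop up to a full unit in the last place, so the longitude may be off by as much as 0.01°.
Error at 8.9° = 0.01° × 111195 × cos 8.9° ≈ 1112 × 0.9880 = 1098.6 m.
At 52.3°: 0.01° × 111195 × cos 52.3° = 0.01 × 111195 × 0.6115 ≈ 679.99 m.
Difference: 1098.6 − 679.99 = 418.57 m.

419 metres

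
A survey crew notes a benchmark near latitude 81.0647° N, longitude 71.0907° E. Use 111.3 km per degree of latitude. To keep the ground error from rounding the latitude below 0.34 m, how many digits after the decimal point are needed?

6 decimal places

One degree of latitude covers 111300 m.
With N decimal places the half-ulp bound is 0.5·10⁻ᴺ°, or 0.5·10⁻ᴺ × 111300 m on the ground.
Setting 55650 × 10⁻ᴺ ≤ 0.34 gives 10ᴺ ≥ 1.637e+05, i.e. N ≥ 5.21.
N = 5 would give 0.556 m (too coarse); N = 6 gives 0.0556 m ≤ 0.34 m.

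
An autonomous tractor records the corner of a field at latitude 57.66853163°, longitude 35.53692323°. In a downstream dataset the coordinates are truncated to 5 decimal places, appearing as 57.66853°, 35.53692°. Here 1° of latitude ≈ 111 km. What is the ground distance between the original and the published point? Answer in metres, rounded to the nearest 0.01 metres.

0.26 metres

The latitude changed by +0.00000163° and the longitude by +0.00000323°.
North–south shift: 0.00000163 × 111000 = 0.18093 m.
E–W at 57.6685°: 0.00000323° × 111000 × cos 57.6685° = 0.00000323 × 111000 × 0.5348 ≈ 0.191748 m.
Combined displacement = (0.18093² + 0.191748²)^½ ≈ 0.263634 m.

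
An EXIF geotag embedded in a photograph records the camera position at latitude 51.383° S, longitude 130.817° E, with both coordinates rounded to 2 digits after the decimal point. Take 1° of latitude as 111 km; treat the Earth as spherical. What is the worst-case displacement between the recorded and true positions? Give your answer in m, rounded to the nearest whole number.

Rounding to 2 decimal places leaves each coordinate within ±0.005° of the true value.
N–S: 0.005° × 111000 m/° = 555 m.
Longitude error → 0.005 × 111000 × cos 51.383° = 0.005 × 111000 × 0.6241 ≈ 346.382 m.
The two errors are perpendicular, so the maximum displacement is √(555² + 346.382²) ≈ 654.221 m.

654 m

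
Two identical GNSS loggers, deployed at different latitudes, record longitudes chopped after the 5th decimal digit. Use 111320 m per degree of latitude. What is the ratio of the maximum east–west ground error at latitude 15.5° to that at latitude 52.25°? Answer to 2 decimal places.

Truncating at 5 decimal places can drop up to a full unit in the last place, so the longitude may be off by as much as 1e-05°.
Error at 15.5° = 1e-05° × 111320 × cos 15.5° ≈ 1.1132 × 0.9636 = 1.0727 m.
Error at 52.25° = 1e-05° × 111320 × cos 52.25° ≈ 1.1132 × 0.6122 = 0.68152 m.
The ratio reduces to cos 15.5° / cos 52.25° = 0.9636/0.6122 ≈ 1.5740.

1.57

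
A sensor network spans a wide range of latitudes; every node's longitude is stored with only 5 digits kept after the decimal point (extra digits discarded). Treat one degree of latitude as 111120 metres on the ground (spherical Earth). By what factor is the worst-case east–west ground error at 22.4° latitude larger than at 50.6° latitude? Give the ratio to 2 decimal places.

1.46

Truncating at 5 decimal places can drop up to a full unit in the last place, so the longitude may be off by as much as 1e-05°.
At 22.4°: 1e-05° × 111120 × cos 22.4° = 1e-05 × 111120 × 0.9245 ≈ 1.0274 m.
Error at 50.6° = 1e-05° × 111120 × cos 50.6° ≈ 1.1112 × 0.6347 = 0.70531 m.
Ratio: 1.0274 / 0.70531 = cos 22.4° / cos 50.6° ≈ 1.4566.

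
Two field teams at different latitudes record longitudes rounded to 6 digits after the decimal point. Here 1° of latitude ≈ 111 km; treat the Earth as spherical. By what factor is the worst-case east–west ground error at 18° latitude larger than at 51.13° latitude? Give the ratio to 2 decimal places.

Rounding to 6 decimal places leaves the longitude within ±5e-07° of the true value.
At 18°: 5e-07° × 111000 × cos 18° = 5e-07 × 111000 × 0.9511 ≈ 0.052784 m.
At 51.13°: 5e-07° × 111000 × cos 51.13° = 5e-07 × 111000 × 0.6276 ≈ 0.034829 m.
Ratio: 0.052784 / 0.034829 = cos 18° / cos 51.13° ≈ 1.5155.

1.52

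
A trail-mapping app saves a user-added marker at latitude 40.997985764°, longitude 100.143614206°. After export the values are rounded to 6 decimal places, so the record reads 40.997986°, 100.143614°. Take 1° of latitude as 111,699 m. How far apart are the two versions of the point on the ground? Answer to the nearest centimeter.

3 centimeters

Δlat = 40.997985764 − 40.997986 = -0.000000236°; Δlon = 100.143614206 − 100.143614 = +0.000000206°.
North–south shift: -0.000000236 × 111699 = -0.026361 m.
East–west at this latitude: 0.000000206° × 111699 × cos 40.998° ≈ 0.000000206 × 84302.9 = 0.0173664 m.
Hypotenuse of the two orthogonal shifts: √(0.026361² + 0.0173664²) = 0.0315673 m.
That is 0.0315673 m = 3.1567 cm.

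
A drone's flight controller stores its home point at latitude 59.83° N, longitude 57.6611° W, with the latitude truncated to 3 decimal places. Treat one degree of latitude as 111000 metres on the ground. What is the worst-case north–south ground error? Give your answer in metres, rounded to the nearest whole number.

Truncating at 3 decimal places can drop up to a full unit in the last place, so the latitude may be off by as much as 0.001°.
North–south distance: 0.001° × 111000 m/° = 111 m.

111 metres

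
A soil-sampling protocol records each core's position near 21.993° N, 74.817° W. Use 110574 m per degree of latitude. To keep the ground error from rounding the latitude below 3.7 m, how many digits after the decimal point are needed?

5 decimal places

One degree of latitude covers 110574 m.
N decimal places → at most half a unit in the last place, 0.5 × 10⁻ᴺ° = 110574/2 × 10⁻ᴺ m.
Need 0.5 × 110574 × 10⁻ᴺ ≤ 3.7 → 10⁻ᴺ ≤ 6.692e-05, so N ≥ 4.17.
At 4 places the error can reach 5.53 m, but 5 places keeps it to 0.553 m.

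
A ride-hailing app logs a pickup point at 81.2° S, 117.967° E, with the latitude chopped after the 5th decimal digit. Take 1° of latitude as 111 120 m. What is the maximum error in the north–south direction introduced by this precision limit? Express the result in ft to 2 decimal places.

Truncating at 5 decimal places can drop up to a full unit in the last place, so the latitude may be off by as much as 1e-05°.
So the N–S error is at most 1e-05 × 111120 = 1.1112 m.
Converting: 1.1112 m × 3.2808 ft/m ≈ 3.6457 ft.

3.65 ft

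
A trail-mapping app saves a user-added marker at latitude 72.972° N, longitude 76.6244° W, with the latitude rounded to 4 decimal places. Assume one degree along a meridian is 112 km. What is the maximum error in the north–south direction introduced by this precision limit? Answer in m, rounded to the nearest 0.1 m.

Rounding to 4 decimal places leaves the latitude within ±5e-05° of the true value.
So the N–S error is at most 5e-05 × 112000 = 5.6 m.

5.6 m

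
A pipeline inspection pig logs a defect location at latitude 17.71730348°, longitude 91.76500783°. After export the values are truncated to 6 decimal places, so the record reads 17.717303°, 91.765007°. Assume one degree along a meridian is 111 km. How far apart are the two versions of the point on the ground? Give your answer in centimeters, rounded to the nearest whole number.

The latitude changed by +0.00000048° and the longitude by +0.00000083°.
North–south shift: 0.00000048 × 111000 = 0.05328 m.
E–W at 17.7173°: 0.00000083° × 111000 × cos 17.7173° = 0.00000083 × 111000 × 0.9526 ≈ 0.0877602 m.
Hypotenuse of the two orthogonal shifts: √(0.05328² + 0.0877602²) = 0.102668 m.
That is 0.102668 m = 10.267 cm.

10 centimeters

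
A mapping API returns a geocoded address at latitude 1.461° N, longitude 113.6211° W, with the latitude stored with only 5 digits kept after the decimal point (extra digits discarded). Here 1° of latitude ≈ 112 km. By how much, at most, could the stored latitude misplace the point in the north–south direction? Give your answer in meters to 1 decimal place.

1.1 meters

Truncating at 5 decimal places can drop up to a full unit in the last place, so the latitude may be off by as much as 1e-05°.
North–south distance: 1e-05° × 112000 m/° = 1.12 m.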